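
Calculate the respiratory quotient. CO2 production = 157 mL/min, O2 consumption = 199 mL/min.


RQ = VCO2 / VO2
RQ = 157 / 199
RQ = 0.7889


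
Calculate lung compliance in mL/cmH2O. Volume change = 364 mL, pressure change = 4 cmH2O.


C = dV / dP
C = 364 / 4
C = 91 mL/cmH2O


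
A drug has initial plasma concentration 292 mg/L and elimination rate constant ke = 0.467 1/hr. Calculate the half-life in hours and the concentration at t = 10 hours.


t_half = ln(2) / ke = 0.693147 / 0.467 = 1.484 hr
C(t) = C0 * exp(-ke*t) = 292 * exp(-0.467*10)
C(10) = 2.737 mg/L


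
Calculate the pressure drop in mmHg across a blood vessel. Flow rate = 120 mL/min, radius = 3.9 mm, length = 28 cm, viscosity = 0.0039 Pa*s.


dP = 8*mu*L*Q / (pi*r^4)
Q = 120 mL/min = 2e-06 m^3/s
dP = 24.04 Pa = 24.04 / 133.322 mmHg = 0.1803 mmHg


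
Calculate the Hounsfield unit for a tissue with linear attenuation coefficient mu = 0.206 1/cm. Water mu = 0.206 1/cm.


HU = ((mu_tissue - mu_water) / mu_water) * 1000
HU = ((0.206 - 0.206) / 0.206) * 1000
HU = 0


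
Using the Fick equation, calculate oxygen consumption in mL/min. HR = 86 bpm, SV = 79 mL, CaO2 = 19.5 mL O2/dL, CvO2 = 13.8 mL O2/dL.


CO = HR*SV = 86*79/1000 = 6.794 L/min
a-v O2 diff = 19.5 - 13.8 = 5.7 mL/dL
VO2 = CO * (CaO2-CvO2) * 10 dL/L
VO2 = 6.794 * 5.7 * 10
VO2 = 387.3 mL/min


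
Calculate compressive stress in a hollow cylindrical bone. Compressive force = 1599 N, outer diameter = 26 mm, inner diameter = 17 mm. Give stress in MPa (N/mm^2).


A = pi*(r_o^2 - r_i^2)
r_o = 13 mm, r_i = 8.5 mm
A = 303.949 mm^2
sigma = F/A = 1599 / 303.949
sigma = 5.261 MPa


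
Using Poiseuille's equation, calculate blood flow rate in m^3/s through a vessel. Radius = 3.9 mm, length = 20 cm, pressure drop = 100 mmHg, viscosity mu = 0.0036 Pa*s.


Q = pi*r^4*dP / (8*mu*L)
r = 0.0039 m, L = 0.2 m
dP = 100 mmHg = 13332.2 Pa
Q = 0.001682 m^3/s


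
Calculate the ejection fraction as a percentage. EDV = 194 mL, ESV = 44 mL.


SV = EDV - ESV = 194 - 44 = 150 mL
EF = SV/EDV * 100 = 150/194 * 100
EF = 77.32%


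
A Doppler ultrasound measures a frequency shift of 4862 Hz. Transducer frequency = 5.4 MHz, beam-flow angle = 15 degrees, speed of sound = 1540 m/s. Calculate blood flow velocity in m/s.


v = fd * c / (2 * f0 * cos(theta))
v = 4862 * 1540 / (2 * 5.4000e+06 * cos(15))
v = 0.7177 m/s


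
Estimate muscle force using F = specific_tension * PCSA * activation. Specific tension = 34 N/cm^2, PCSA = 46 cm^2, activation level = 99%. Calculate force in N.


F = sigma * PCSA * activation
F = 34 * 46 * 0.99
F = 1548 N


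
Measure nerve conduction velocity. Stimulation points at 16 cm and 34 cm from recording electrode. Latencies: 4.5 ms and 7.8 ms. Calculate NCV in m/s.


Distance = (34 - 16) / 100 = 0.18 m
dt = (7.8 - 4.5) / 1000 = 0.0033 s
NCV = dist / dt = 54.55 m/s


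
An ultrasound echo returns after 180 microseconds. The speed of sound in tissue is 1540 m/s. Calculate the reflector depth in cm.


depth = c * t / 2
t = 180 us = 1.8000e-04 s
depth = 1540 * 1.8000e-04 / 2
depth = 0.1386 m = 13.86 cm


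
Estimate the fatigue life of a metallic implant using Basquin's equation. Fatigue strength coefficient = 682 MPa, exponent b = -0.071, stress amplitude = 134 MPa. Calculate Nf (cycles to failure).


sigma_a = sigma_f' * (2Nf)^b
2Nf = (sigma_a/sigma_f')^(1/b)
2Nf = (134/682)^(1/-0.071)
2Nf = 8.9791137e+09
Nf = 4.4896e+09


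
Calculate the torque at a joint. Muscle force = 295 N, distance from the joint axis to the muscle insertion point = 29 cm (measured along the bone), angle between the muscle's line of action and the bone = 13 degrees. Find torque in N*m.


Torque = F * d * sin(theta)   (moment arm = d*sin(theta))
d = 29 cm = 0.29 m
Torque = 295 * 0.29 * sin(13)
Torque = 19.24 N*m


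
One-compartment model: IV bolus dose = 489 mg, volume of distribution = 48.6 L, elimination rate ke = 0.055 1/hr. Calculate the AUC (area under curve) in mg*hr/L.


C0 = Dose/Vd = 489/48.6 = 10.0617 mg/L
AUC = C0/ke = 10.0617/0.055
AUC = 182.9 mg*hr/L


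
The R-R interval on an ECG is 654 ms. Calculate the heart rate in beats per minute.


HR = 60 / RR_interval(s)
RR = 654 ms = 0.654 s
HR = 60 / 0.654 = 91.74 bpm


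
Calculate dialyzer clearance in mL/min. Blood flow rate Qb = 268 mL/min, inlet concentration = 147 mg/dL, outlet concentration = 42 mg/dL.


K = Qb * (Cb_in - Cb_out) / Cb_in
K = 268 * (147 - 42) / 147
K = 191.4 mL/min


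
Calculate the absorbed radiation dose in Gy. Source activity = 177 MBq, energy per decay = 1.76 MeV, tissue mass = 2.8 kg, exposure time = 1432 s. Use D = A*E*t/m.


A = 177 MBq = 1.7700e+08 Bq
E = 1.76 MeV = 2.81952e-13 J
D = A*E*t/m = 1.7700e+08*2.81952e-13*1432/2.8
D = 0.02552 Gy


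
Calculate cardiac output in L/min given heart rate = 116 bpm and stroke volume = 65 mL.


CO = HR * SV
CO = 116 * 65 / 1000
CO = 7.54 L/min


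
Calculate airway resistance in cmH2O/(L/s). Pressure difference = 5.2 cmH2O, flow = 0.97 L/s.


R = dP / flow
R = 5.2 / 0.97
R = 5.361 cmH2O/(L/s)


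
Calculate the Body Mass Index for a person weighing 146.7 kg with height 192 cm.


BMI = weight / height^2
height = 192 cm = 1.92 m
BMI = 146.7 / 1.92^2
BMI = 39.79 kg/m^2


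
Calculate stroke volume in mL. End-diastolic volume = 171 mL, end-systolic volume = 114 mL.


SV = EDV - ESV
SV = 171 - 114
SV = 57 mL


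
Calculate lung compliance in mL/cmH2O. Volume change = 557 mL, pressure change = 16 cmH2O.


C = dV / dP
C = 557 / 16
C = 34.81 mL/cmH2O


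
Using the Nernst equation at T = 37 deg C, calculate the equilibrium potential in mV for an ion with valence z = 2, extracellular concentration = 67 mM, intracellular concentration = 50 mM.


E = (RT/(zF)) * ln(C_out/C_in)
T = 37 + 273.15 = 310.15 K
E = (8.314 * 310.15 / (2 * 96485)) * ln(67/50)
E = 3.911 mV


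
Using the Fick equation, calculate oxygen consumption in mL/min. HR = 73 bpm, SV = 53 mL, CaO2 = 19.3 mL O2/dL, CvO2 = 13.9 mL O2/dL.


CO = HR*SV = 73*53/1000 = 3.869 L/min
a-v O2 diff = 19.3 - 13.9 = 5.4 mL/dL
VO2 = CO * (CaO2-CvO2) * 10 dL/L
VO2 = 3.869 * 5.4 * 10
VO2 = 208.9 mL/min


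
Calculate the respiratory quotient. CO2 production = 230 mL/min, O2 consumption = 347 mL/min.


RQ = VCO2 / VO2
RQ = 230 / 347
RQ = 0.6628


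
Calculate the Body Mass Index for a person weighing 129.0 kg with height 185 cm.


BMI = weight / height^2
height = 185 cm = 1.85 m
BMI = 129.0 / 1.85^2
BMI = 37.69 kg/m^2


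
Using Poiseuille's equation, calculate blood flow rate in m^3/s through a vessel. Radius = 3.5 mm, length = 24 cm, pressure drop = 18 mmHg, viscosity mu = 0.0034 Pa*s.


Q = pi*r^4*dP / (8*mu*L)
r = 0.0035 m, L = 0.24 m
dP = 18 mmHg = 2399.796 Pa
Q = 1.7331e-04 m^3/s


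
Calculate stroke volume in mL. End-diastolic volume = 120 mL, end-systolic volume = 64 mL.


SV = EDV - ESV
SV = 120 - 64
SV = 56 mL


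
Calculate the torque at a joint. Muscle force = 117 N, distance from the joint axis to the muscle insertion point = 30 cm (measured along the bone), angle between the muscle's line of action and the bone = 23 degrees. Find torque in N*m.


Torque = F * d * sin(theta)   (moment arm = d*sin(theta))
d = 30 cm = 0.3 m
Torque = 117 * 0.3 * sin(23)
Torque = 13.71 N*m


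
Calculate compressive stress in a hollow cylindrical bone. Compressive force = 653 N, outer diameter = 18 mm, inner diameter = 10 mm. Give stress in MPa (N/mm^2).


A = pi*(r_o^2 - r_i^2)
r_o = 9 mm, r_i = 5 mm
A = 175.929 mm^2
sigma = F/A = 653 / 175.929
sigma = 3.712 MPa


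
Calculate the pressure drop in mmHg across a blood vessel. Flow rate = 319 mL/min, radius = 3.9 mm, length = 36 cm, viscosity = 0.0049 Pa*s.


dP = 8*mu*L*Q / (pi*r^4)
Q = 319 mL/min = 5.31667e-06 m^3/s
dP = 103.233 Pa = 103.233 / 133.322 mmHg = 0.7743 mmHg


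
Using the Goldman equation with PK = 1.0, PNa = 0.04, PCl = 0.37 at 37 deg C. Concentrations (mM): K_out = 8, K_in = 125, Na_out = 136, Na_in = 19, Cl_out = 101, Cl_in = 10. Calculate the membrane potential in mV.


Vm = (RT/F)*ln((PK*Ko + PNa*Nao + PCl*Cli)/(PK*Ki + PNa*Nai + PCl*Clo))
Numer = 17.14, Denom = 163.13
Vm = -60.22 mV


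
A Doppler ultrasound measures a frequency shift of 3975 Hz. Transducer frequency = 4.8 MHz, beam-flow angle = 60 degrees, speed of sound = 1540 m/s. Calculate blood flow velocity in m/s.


v = fd * c / (2 * f0 * cos(theta))
v = 3975 * 1540 / (2 * 4.8000e+06 * cos(60))
v = 1.275 m/s


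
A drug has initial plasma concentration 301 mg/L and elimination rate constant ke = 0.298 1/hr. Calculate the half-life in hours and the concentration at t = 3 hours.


t_half = ln(2) / ke = 0.693147 / 0.298 = 2.326 hr
C(t) = C0 * exp(-ke*t) = 301 * exp(-0.298*3)
C(3) = 123.1 mg/L


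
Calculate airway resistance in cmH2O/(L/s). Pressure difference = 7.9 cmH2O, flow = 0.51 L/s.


R = dP / flow
R = 7.9 / 0.51
R = 15.49 cmH2O/(L/s)


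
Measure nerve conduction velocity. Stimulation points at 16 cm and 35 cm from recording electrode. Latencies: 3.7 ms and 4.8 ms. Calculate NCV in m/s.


Distance = (35 - 16) / 100 = 0.19 m
dt = (4.8 - 3.7) / 1000 = 0.0011 s
NCV = dist / dt = 172.7 m/s


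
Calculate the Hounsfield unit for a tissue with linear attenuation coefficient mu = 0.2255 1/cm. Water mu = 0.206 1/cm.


HU = ((mu_tissue - mu_water) / mu_water) * 1000
HU = ((0.2255 - 0.206) / 0.206) * 1000
HU = 94.66


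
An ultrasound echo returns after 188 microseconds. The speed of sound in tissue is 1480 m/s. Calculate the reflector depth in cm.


depth = c * t / 2
t = 188 us = 1.8800e-04 s
depth = 1480 * 1.8800e-04 / 2
depth = 0.13912 m = 13.912 cm


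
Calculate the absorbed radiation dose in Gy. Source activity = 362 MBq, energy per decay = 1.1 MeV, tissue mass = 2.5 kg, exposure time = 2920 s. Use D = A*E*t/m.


A = 362 MBq = 3.6200e+08 Bq
E = 1.1 MeV = 1.7622e-13 J
D = A*E*t/m = 3.6200e+08*1.7622e-13*2920/2.5
D = 0.07451 Gy


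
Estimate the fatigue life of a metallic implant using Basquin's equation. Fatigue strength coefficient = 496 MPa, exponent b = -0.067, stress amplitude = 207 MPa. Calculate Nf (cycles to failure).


sigma_a = sigma_f' * (2Nf)^b
2Nf = (sigma_a/sigma_f')^(1/b)
2Nf = (207/496)^(1/-0.067)
2Nf = 461687.61
Nf = 2.308e+05


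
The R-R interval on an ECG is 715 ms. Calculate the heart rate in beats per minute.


HR = 60 / RR_interval(s)
RR = 715 ms = 0.715 s
HR = 60 / 0.715 = 83.92 bpm


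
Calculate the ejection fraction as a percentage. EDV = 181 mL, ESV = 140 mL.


SV = EDV - ESV = 181 - 140 = 41 mL
EF = SV/EDV * 100 = 41/181 * 100
EF = 22.65%


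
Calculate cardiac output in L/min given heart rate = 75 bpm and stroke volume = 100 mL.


CO = HR * SV
CO = 75 * 100 / 1000
CO = 7.5 L/min


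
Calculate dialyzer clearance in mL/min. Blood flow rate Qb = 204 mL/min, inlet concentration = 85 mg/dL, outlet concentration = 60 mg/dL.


K = Qb * (Cb_in - Cb_out) / Cb_in
K = 204 * (85 - 60) / 85
K = 60 mL/min


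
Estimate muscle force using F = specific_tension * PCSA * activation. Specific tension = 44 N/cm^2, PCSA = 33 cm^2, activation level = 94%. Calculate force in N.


F = sigma * PCSA * activation
F = 44 * 33 * 0.94
F = 1365 N


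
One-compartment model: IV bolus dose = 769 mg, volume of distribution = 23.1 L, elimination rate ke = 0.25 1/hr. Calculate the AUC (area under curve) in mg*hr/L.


C0 = Dose/Vd = 769/23.1 = 33.29 mg/L
AUC = C0/ke = 33.29/0.25
AUC = 133.2 mg*hr/L


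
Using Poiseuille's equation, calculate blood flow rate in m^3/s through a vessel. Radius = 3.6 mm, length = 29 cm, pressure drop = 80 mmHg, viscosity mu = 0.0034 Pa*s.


Q = pi*r^4*dP / (8*mu*L)
r = 0.0036 m, L = 0.29 m
dP = 80 mmHg = 10665.76 Pa
Q = 7.1348e-04 m^3/s


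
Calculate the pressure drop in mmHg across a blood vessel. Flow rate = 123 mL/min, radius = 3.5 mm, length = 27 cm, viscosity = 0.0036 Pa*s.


dP = 8*mu*L*Q / (pi*r^4)
Q = 123 mL/min = 2.05e-06 m^3/s
dP = 33.8133 Pa = 33.8133 / 133.322 mmHg = 0.2536 mmHg


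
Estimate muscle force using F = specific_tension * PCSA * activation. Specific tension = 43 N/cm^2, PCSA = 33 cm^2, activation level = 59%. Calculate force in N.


F = sigma * PCSA * activation
F = 43 * 33 * 0.59
F = 837.2 N


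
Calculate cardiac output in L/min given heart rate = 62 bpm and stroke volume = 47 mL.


CO = HR * SV
CO = 62 * 47 / 1000
CO = 2.914 L/min


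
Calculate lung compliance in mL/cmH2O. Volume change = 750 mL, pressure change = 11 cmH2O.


C = dV / dP
C = 750 / 11
C = 68.18 mL/cmH2O


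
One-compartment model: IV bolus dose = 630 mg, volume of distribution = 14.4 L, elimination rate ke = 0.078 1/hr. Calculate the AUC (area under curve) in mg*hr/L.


C0 = Dose/Vd = 630/14.4 = 43.75 mg/L
AUC = C0/ke = 43.75/0.078
AUC = 560.9 mg*hr/L


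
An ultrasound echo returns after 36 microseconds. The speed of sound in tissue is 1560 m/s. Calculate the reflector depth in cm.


depth = c * t / 2
t = 36 us = 3.6000e-05 s
depth = 1560 * 3.6000e-05 / 2
depth = 0.02808 m = 2.808 cm


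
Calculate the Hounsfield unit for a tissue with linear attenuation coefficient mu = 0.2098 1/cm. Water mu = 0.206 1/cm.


HU = ((mu_tissue - mu_water) / mu_water) * 1000
HU = ((0.2098 - 0.206) / 0.206) * 1000
HU = 18.45


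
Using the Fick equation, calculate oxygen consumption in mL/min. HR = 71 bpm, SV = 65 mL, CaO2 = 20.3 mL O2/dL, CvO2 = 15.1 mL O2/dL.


CO = HR*SV = 71*65/1000 = 4.615 L/min
a-v O2 diff = 20.3 - 15.1 = 5.2 mL/dL
VO2 = CO * (CaO2-CvO2) * 10 dL/L
VO2 = 4.615 * 5.2 * 10
VO2 = 240 mL/min


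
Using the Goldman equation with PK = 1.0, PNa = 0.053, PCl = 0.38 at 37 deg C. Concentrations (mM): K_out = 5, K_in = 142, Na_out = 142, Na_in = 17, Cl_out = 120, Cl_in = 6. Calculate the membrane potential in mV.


Vm = (RT/F)*ln((PK*Ko + PNa*Nao + PCl*Cli)/(PK*Ki + PNa*Nai + PCl*Clo))
Numer = 14.806, Denom = 188.501
Vm = -67.99 mV


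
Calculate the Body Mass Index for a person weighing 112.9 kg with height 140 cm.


BMI = weight / height^2
height = 140 cm = 1.4 m
BMI = 112.9 / 1.4^2
BMI = 57.6 kg/m^2


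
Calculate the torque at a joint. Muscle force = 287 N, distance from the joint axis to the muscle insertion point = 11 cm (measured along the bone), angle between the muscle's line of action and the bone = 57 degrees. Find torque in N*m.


Torque = F * d * sin(theta)   (moment arm = d*sin(theta))
d = 11 cm = 0.11 m
Torque = 287 * 0.11 * sin(57)
Torque = 26.48 N*m


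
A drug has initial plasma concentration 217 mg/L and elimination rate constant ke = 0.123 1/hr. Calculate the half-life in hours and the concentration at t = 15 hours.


t_half = ln(2) / ke = 0.693147 / 0.123 = 5.635 hr
C(t) = C0 * exp(-ke*t) = 217 * exp(-0.123*15)
C(15) = 34.29 mg/L


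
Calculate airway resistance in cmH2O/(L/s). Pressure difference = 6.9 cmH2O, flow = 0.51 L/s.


R = dP / flow
R = 6.9 / 0.51
R = 13.53 cmH2O/(L/s)


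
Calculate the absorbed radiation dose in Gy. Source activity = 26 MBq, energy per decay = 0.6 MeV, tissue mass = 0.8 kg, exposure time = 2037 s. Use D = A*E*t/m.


A = 26 MBq = 2.6000e+07 Bq
E = 0.6 MeV = 9.612e-14 J
D = A*E*t/m = 2.6000e+07*9.612e-14*2037/0.8
D = 0.006363 Gy


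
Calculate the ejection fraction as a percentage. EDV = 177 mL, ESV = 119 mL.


SV = EDV - ESV = 177 - 119 = 58 mL
EF = SV/EDV * 100 = 58/177 * 100
EF = 32.77%


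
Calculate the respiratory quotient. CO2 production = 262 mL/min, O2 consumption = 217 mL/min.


RQ = VCO2 / VO2
RQ = 262 / 217
RQ = 1.207


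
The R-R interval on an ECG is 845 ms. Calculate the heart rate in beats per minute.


HR = 60 / RR_interval(s)
RR = 845 ms = 0.845 s
HR = 60 / 0.845 = 71.01 bpm


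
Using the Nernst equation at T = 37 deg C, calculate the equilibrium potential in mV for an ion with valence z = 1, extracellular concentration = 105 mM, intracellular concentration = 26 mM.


E = (RT/(zF)) * ln(C_out/C_in)
T = 37 + 273.15 = 310.15 K
E = (8.314 * 310.15 / (1 * 96485)) * ln(105/26)
E = 37.3 mV


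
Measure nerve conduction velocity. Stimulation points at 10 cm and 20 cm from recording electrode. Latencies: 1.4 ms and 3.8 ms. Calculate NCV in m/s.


Distance = (20 - 10) / 100 = 0.1 m
dt = (3.8 - 1.4) / 1000 = 0.0024 s
NCV = dist / dt = 41.67 m/s


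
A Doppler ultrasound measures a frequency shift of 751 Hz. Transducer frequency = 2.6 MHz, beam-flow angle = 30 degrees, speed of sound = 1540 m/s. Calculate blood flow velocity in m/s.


v = fd * c / (2 * f0 * cos(theta))
v = 751 * 1540 / (2 * 2.6000e+06 * cos(30))
v = 0.2568 m/s


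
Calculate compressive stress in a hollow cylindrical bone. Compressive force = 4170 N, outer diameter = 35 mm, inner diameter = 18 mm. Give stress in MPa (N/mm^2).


A = pi*(r_o^2 - r_i^2)
r_o = 17.5 mm, r_i = 9 mm
A = 707.644 mm^2
sigma = F/A = 4170 / 707.644
sigma = 5.893 MPa


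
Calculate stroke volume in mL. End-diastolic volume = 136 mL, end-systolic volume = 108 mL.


SV = EDV - ESV
SV = 136 - 108
SV = 28 mL


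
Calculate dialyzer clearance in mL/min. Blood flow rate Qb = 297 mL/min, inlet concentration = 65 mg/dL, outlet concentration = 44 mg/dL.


K = Qb * (Cb_in - Cb_out) / Cb_in
K = 297 * (65 - 44) / 65
K = 95.95 mL/min


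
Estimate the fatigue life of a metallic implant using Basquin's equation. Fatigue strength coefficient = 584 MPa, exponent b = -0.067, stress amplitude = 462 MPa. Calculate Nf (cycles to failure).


sigma_a = sigma_f' * (2Nf)^b
2Nf = (sigma_a/sigma_f')^(1/b)
2Nf = (462/584)^(1/-0.067)
2Nf = 33.034538
Nf = 16.52


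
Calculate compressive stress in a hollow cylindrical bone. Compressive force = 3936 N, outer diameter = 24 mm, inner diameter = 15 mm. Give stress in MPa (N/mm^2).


A = pi*(r_o^2 - r_i^2)
r_o = 12 mm, r_i = 7.5 mm
A = 275.675 mm^2
sigma = F/A = 3936 / 275.675
sigma = 14.28 MPa


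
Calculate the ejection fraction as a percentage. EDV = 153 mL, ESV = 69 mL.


SV = EDV - ESV = 153 - 69 = 84 mL
EF = SV/EDV * 100 = 84/153 * 100
EF = 54.9%


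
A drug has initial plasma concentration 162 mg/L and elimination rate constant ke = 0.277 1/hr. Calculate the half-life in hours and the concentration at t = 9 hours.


t_half = ln(2) / ke = 0.693147 / 0.277 = 2.502 hr
C(t) = C0 * exp(-ke*t) = 162 * exp(-0.277*9)
C(9) = 13.39 mg/L


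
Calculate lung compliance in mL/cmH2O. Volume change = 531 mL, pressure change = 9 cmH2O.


C = dV / dP
C = 531 / 9
C = 59 mL/cmH2O


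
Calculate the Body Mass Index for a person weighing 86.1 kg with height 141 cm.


BMI = weight / height^2
height = 141 cm = 1.41 m
BMI = 86.1 / 1.41^2
BMI = 43.31 kg/m^2


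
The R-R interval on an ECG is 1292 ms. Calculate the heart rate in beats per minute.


HR = 60 / RR_interval(s)
RR = 1292 ms = 1.292 s
HR = 60 / 1.292 = 46.44 bpm


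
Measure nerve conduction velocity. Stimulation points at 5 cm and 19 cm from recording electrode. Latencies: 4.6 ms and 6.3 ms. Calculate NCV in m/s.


Distance = (19 - 5) / 100 = 0.14 m
dt = (6.3 - 4.6) / 1000 = 0.0017 s
NCV = dist / dt = 82.35 m/s


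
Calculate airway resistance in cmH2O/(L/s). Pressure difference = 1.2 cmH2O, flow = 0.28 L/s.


R = dP / flow
R = 1.2 / 0.28
R = 4.286 cmH2O/(L/s)


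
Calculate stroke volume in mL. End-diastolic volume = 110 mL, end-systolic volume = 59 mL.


SV = EDV - ESV
SV = 110 - 59
SV = 51 mL


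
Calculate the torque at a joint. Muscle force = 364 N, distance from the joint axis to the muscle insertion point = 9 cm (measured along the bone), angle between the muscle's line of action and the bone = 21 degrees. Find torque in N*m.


Torque = F * d * sin(theta)   (moment arm = d*sin(theta))
d = 9 cm = 0.09 m
Torque = 364 * 0.09 * sin(21)
Torque = 11.74 N*m


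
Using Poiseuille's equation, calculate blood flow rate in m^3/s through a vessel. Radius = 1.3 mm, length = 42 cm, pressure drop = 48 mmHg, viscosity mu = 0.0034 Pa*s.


Q = pi*r^4*dP / (8*mu*L)
r = 0.0013 m, L = 0.42 m
dP = 48 mmHg = 6399.456 Pa
Q = 5.0263e-06 m^3/s


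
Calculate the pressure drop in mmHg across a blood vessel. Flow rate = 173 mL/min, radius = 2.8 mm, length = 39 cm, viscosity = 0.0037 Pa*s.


dP = 8*mu*L*Q / (pi*r^4)
Q = 173 mL/min = 2.88333e-06 m^3/s
dP = 172.373 Pa = 172.373 / 133.322 mmHg = 1.293 mmHg


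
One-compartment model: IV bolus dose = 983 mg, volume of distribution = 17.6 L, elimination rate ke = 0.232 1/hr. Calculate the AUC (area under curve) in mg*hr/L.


C0 = Dose/Vd = 983/17.6 = 55.8523 mg/L
AUC = C0/ke = 55.8523/0.232
AUC = 240.7 mg*hr/L


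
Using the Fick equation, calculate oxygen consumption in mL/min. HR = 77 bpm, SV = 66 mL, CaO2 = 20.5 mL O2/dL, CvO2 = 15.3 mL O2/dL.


CO = HR*SV = 77*66/1000 = 5.082 L/min
a-v O2 diff = 20.5 - 15.3 = 5.2 mL/dL
VO2 = CO * (CaO2-CvO2) * 10 dL/L
VO2 = 5.082 * 5.2 * 10
VO2 = 264.3 mL/min


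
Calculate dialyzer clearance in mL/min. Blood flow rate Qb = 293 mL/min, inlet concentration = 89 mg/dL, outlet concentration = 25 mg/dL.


K = Qb * (Cb_in - Cb_out) / Cb_in
K = 293 * (89 - 25) / 89
K = 210.7 mL/min


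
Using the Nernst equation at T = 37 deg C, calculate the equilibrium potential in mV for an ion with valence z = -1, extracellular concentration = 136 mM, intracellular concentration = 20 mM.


E = (RT/(zF)) * ln(C_out/C_in)
T = 37 + 273.15 = 310.15 K
E = (8.314 * 310.15 / (-1 * 96485)) * ln(136/20)
E = -51.23 mV


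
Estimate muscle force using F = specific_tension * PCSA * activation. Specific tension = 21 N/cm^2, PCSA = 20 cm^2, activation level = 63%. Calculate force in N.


F = sigma * PCSA * activation
F = 21 * 20 * 0.63
F = 264.6 N


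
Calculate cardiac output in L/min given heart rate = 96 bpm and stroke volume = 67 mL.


CO = HR * SV
CO = 96 * 67 / 1000
CO = 6.432 L/min


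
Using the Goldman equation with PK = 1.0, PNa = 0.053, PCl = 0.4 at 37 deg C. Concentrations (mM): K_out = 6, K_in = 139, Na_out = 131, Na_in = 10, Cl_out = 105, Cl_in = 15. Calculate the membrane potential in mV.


Vm = (RT/F)*ln((PK*Ko + PNa*Nao + PCl*Cli)/(PK*Ki + PNa*Nai + PCl*Clo))
Numer = 18.943, Denom = 181.53
Vm = -60.4 mV


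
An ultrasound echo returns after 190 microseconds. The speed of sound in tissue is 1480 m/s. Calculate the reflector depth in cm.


depth = c * t / 2
t = 190 us = 1.9000e-04 s
depth = 1480 * 1.9000e-04 / 2
depth = 0.1406 m = 14.06 cm


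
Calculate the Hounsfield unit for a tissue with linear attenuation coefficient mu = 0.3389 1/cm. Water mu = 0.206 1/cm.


HU = ((mu_tissue - mu_water) / mu_water) * 1000
HU = ((0.3389 - 0.206) / 0.206) * 1000
HU = 645.1


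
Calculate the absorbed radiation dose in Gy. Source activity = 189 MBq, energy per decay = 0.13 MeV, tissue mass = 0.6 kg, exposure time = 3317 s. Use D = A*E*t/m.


A = 189 MBq = 1.8900e+08 Bq
E = 0.13 MeV = 2.0826e-14 J
D = A*E*t/m = 1.8900e+08*2.0826e-14*3317/0.6
D = 0.02176 Gy


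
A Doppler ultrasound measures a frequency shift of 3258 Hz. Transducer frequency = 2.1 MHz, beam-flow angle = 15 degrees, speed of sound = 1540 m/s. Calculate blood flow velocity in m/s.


v = fd * c / (2 * f0 * cos(theta))
v = 3258 * 1540 / (2 * 2.1000e+06 * cos(15))
v = 1.237 m/s


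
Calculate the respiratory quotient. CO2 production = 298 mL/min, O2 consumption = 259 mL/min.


RQ = VCO2 / VO2
RQ = 298 / 259
RQ = 1.151


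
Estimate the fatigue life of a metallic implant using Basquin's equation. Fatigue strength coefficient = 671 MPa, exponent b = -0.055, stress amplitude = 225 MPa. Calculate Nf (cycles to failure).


sigma_a = sigma_f' * (2Nf)^b
2Nf = (sigma_a/sigma_f')^(1/b)
2Nf = (225/671)^(1/-0.055)
2Nf = 4.246196e+08
Nf = 2.1231e+08


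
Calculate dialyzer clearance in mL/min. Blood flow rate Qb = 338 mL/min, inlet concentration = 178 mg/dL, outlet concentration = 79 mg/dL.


K = Qb * (Cb_in - Cb_out) / Cb_in
K = 338 * (178 - 79) / 178
K = 188 mL/min


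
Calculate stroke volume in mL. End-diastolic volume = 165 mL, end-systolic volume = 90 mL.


SV = EDV - ESV
SV = 165 - 90
SV = 75 mL


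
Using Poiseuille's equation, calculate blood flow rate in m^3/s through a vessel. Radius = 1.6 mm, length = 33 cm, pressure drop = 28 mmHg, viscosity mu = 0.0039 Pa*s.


Q = pi*r^4*dP / (8*mu*L)
r = 0.0016 m, L = 0.33 m
dP = 28 mmHg = 3733.016 Pa
Q = 7.4649e-06 m^3/s


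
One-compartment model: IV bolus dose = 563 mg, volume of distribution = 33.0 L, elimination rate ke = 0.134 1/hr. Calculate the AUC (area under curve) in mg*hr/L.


C0 = Dose/Vd = 563/33.0 = 17.0606 mg/L
AUC = C0/ke = 17.0606/0.134
AUC = 127.3 mg*hr/L


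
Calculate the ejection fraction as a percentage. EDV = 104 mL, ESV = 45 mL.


SV = EDV - ESV = 104 - 45 = 59 mL
EF = SV/EDV * 100 = 59/104 * 100
EF = 56.73%


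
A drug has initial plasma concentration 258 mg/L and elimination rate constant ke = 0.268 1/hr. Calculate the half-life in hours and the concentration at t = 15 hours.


t_half = ln(2) / ke = 0.693147 / 0.268 = 2.586 hr
C(t) = C0 * exp(-ke*t) = 258 * exp(-0.268*15)
C(15) = 4.632 mg/L


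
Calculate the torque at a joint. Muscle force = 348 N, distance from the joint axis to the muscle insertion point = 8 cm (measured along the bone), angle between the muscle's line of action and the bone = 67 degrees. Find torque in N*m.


Torque = F * d * sin(theta)   (moment arm = d*sin(theta))
d = 8 cm = 0.08 m
Torque = 348 * 0.08 * sin(67)
Torque = 25.63 N*m


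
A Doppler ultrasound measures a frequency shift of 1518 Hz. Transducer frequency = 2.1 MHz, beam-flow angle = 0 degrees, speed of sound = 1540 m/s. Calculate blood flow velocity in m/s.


v = fd * c / (2 * f0 * cos(theta))
v = 1518 * 1540 / (2 * 2.1000e+06 * cos(0))
v = 0.5566 m/s


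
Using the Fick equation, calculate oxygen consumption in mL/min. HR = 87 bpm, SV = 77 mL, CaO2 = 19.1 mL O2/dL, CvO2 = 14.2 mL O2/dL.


CO = HR*SV = 87*77/1000 = 6.699 L/min
a-v O2 diff = 19.1 - 14.2 = 4.9 mL/dL
VO2 = CO * (CaO2-CvO2) * 10 dL/L
VO2 = 6.699 * 4.9 * 10
VO2 = 328.3 mL/min


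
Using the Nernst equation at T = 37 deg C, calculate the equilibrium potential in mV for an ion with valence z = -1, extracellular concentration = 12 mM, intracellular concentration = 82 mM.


E = (RT/(zF)) * ln(C_out/C_in)
T = 37 + 273.15 = 310.15 K
E = (8.314 * 310.15 / (-1 * 96485)) * ln(12/82)
E = 51.36 mV


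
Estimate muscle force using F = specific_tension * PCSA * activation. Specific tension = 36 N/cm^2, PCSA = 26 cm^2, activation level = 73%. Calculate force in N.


F = sigma * PCSA * activation
F = 36 * 26 * 0.73
F = 683.3 N


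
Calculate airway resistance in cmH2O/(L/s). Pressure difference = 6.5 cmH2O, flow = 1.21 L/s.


R = dP / flow
R = 6.5 / 1.21
R = 5.372 cmH2O/(L/s)


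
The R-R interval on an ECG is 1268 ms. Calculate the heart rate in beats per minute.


HR = 60 / RR_interval(s)
RR = 1268 ms = 1.268 s
HR = 60 / 1.268 = 47.32 bpm


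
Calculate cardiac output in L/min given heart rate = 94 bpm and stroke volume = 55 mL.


CO = HR * SV
CO = 94 * 55 / 1000
CO = 5.17 L/min


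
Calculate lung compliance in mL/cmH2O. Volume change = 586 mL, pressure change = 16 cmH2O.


C = dV / dP
C = 586 / 16
C = 36.62 mL/cmH2O


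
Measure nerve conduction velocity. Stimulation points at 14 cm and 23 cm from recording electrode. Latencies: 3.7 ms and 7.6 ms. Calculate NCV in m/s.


Distance = (23 - 14) / 100 = 0.09 m
dt = (7.6 - 3.7) / 1000 = 0.0039 s
NCV = dist / dt = 23.08 m/s


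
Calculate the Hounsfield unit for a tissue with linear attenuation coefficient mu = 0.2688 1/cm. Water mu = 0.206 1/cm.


HU = ((mu_tissue - mu_water) / mu_water) * 1000
HU = ((0.2688 - 0.206) / 0.206) * 1000
HU = 304.9


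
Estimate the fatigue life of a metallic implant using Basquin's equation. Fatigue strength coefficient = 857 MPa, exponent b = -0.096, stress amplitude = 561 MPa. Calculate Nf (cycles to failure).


sigma_a = sigma_f' * (2Nf)^b
2Nf = (sigma_a/sigma_f')^(1/b)
2Nf = (561/857)^(1/-0.096)
2Nf = 82.575984
Nf = 41.29


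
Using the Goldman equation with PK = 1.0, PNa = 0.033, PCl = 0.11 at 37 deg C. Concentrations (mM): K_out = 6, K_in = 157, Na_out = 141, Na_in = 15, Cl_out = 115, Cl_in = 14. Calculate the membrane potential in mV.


Vm = (RT/F)*ln((PK*Ko + PNa*Nao + PCl*Cli)/(PK*Ki + PNa*Nai + PCl*Clo))
Numer = 12.193, Denom = 170.145
Vm = -70.44 mV


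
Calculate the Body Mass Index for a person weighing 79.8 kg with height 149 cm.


BMI = weight / height^2
height = 149 cm = 1.49 m
BMI = 79.8 / 1.49^2
BMI = 35.94 kg/m^2


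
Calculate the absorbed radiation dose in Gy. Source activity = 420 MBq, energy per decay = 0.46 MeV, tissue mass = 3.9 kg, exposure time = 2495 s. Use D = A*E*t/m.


A = 420 MBq = 4.2000e+08 Bq
E = 0.46 MeV = 7.3692e-14 J
D = A*E*t/m = 4.2000e+08*7.3692e-14*2495/3.9
D = 0.0198 Gy


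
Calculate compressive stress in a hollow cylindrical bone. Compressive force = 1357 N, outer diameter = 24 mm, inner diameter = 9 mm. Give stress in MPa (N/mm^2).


A = pi*(r_o^2 - r_i^2)
r_o = 12 mm, r_i = 4.5 mm
A = 388.772 mm^2
sigma = F/A = 1357 / 388.772
sigma = 3.49 MPa


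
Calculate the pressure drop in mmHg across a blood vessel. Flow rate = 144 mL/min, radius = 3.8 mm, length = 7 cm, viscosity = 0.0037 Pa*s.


dP = 8*mu*L*Q / (pi*r^4)
Q = 144 mL/min = 2.4e-06 m^3/s
dP = 7.59131 Pa = 7.59131 / 133.322 mmHg = 0.05694 mmHg


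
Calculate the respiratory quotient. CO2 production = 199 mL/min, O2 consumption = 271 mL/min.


RQ = VCO2 / VO2
RQ = 199 / 271
RQ = 0.7343


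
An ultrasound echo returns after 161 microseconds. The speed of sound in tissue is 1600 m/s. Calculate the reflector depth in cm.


depth = c * t / 2
t = 161 us = 1.6100e-04 s
depth = 1600 * 1.6100e-04 / 2
depth = 0.1288 m = 12.88 cm


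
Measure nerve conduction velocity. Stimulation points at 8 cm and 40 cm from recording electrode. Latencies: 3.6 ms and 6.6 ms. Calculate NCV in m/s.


Distance = (40 - 8) / 100 = 0.32 m
dt = (6.6 - 3.6) / 1000 = 0.003 s
NCV = dist / dt = 106.7 m/s


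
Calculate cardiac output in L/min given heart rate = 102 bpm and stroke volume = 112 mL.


CO = HR * SV
CO = 102 * 112 / 1000
CO = 11.42 L/min


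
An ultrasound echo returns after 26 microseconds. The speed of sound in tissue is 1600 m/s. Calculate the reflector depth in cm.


depth = c * t / 2
t = 26 us = 2.6000e-05 s
depth = 1600 * 2.6000e-05 / 2
depth = 0.0208 m = 2.08 cm


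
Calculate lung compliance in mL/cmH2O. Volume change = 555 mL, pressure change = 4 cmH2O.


C = dV / dP
C = 555 / 4
C = 138.8 mL/cmH2O


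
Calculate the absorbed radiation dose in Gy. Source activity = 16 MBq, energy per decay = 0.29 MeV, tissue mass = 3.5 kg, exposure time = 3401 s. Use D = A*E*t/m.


A = 16 MBq = 1.6000e+07 Bq
E = 0.29 MeV = 4.6458e-14 J
D = A*E*t/m = 1.6000e+07*4.6458e-14*3401/3.5
D = 7.2230e-04 Gy


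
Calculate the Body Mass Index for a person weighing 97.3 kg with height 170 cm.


BMI = weight / height^2
height = 170 cm = 1.7 m
BMI = 97.3 / 1.7^2
BMI = 33.67 kg/m^2


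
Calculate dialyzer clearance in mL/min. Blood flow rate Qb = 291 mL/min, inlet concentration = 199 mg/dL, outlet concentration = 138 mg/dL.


K = Qb * (Cb_in - Cb_out) / Cb_in
K = 291 * (199 - 138) / 199
K = 89.2 mL/min


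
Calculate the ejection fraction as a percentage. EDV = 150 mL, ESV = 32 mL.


SV = EDV - ESV = 150 - 32 = 118 mL
EF = SV/EDV * 100 = 118/150 * 100
EF = 78.67%


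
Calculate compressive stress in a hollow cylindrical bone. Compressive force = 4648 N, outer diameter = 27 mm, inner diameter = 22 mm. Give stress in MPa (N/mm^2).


A = pi*(r_o^2 - r_i^2)
r_o = 13.5 mm, r_i = 11 mm
A = 192.423 mm^2
sigma = F/A = 4648 / 192.423
sigma = 24.16 MPa


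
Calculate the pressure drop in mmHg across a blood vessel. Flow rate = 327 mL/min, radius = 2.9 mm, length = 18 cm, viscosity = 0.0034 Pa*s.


dP = 8*mu*L*Q / (pi*r^4)
Q = 327 mL/min = 5.45e-06 m^3/s
dP = 120.087 Pa = 120.087 / 133.322 mmHg = 0.9007 mmHg


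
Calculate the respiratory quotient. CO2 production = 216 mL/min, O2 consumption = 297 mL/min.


RQ = VCO2 / VO2
RQ = 216 / 297
RQ = 0.7273


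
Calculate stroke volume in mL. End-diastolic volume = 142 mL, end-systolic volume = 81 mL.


SV = EDV - ESV
SV = 142 - 81
SV = 61 mL


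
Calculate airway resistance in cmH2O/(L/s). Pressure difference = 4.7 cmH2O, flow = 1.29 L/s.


R = dP / flow
R = 4.7 / 1.29
R = 3.643 cmH2O/(L/s)


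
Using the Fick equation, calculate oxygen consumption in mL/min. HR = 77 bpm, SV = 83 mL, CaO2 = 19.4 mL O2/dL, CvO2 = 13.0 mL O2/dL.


CO = HR*SV = 77*83/1000 = 6.391 L/min
a-v O2 diff = 19.4 - 13.0 = 6.4 mL/dL
VO2 = CO * (CaO2-CvO2) * 10 dL/L
VO2 = 6.391 * 6.4 * 10
VO2 = 409 mL/min


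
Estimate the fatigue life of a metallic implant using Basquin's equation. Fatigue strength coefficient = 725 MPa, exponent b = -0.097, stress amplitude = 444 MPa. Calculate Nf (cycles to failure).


sigma_a = sigma_f' * (2Nf)^b
2Nf = (sigma_a/sigma_f')^(1/b)
2Nf = (444/725)^(1/-0.097)
2Nf = 156.82408
Nf = 78.41


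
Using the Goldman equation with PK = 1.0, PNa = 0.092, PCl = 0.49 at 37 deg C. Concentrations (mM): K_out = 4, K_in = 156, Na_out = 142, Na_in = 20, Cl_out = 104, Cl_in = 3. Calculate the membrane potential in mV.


Vm = (RT/F)*ln((PK*Ko + PNa*Nao + PCl*Cli)/(PK*Ki + PNa*Nai + PCl*Clo))
Numer = 18.534, Denom = 208.8
Vm = -64.72 mV


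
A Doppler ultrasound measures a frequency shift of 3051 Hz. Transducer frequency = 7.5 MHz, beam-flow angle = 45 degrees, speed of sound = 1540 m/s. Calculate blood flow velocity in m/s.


v = fd * c / (2 * f0 * cos(theta))
v = 3051 * 1540 / (2 * 7.5000e+06 * cos(45))
v = 0.443 m/s


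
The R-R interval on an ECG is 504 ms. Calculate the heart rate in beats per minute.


HR = 60 / RR_interval(s)
RR = 504 ms = 0.504 s
HR = 60 / 0.504 = 119 bpm


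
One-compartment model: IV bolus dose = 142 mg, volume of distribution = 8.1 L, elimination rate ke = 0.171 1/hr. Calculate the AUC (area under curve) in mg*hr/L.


C0 = Dose/Vd = 142/8.1 = 17.5309 mg/L
AUC = C0/ke = 17.5309/0.171
AUC = 102.5 mg*hr/L


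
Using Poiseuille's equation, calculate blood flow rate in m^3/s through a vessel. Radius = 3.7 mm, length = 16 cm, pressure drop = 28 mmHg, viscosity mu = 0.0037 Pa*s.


Q = pi*r^4*dP / (8*mu*L)
r = 0.0037 m, L = 0.16 m
dP = 28 mmHg = 3733.016 Pa
Q = 4.6409e-04 m^3/s


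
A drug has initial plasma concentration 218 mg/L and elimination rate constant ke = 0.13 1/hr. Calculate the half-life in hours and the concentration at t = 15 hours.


t_half = ln(2) / ke = 0.693147 / 0.13 = 5.332 hr
C(t) = C0 * exp(-ke*t) = 218 * exp(-0.13*15)
C(15) = 31.02 mg/L


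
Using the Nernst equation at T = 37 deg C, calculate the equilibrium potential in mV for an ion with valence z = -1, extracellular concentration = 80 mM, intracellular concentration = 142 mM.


E = (RT/(zF)) * ln(C_out/C_in)
T = 37 + 273.15 = 310.15 K
E = (8.314 * 310.15 / (-1 * 96485)) * ln(80/142)
E = 15.33 mV


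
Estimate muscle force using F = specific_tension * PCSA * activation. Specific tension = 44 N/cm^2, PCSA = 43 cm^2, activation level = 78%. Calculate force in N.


F = sigma * PCSA * activation
F = 44 * 43 * 0.78
F = 1476 N


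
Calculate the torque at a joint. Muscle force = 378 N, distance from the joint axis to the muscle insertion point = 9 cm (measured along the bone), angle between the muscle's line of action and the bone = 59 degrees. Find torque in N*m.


Torque = F * d * sin(theta)   (moment arm = d*sin(theta))
d = 9 cm = 0.09 m
Torque = 378 * 0.09 * sin(59)
Torque = 29.16 N*m


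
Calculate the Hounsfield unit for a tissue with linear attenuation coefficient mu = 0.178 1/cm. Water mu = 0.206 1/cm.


HU = ((mu_tissue - mu_water) / mu_water) * 1000
HU = ((0.178 - 0.206) / 0.206) * 1000
HU = -135.9


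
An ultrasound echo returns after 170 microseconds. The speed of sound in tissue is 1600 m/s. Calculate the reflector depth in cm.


depth = c * t / 2
t = 170 us = 1.7000e-04 s
depth = 1600 * 1.7000e-04 / 2
depth = 0.136 m = 13.6 cm


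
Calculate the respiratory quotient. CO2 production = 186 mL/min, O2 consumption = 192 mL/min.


RQ = VCO2 / VO2
RQ = 186 / 192
RQ = 0.9688


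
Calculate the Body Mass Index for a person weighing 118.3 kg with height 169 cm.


BMI = weight / height^2
height = 169 cm = 1.69 m
BMI = 118.3 / 1.69^2
BMI = 41.42 kg/m^2


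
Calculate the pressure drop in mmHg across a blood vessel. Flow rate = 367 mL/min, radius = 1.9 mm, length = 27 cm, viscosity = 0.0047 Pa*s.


dP = 8*mu*L*Q / (pi*r^4)
Q = 367 mL/min = 6.11667e-06 m^3/s
dP = 1516.71 Pa = 1516.71 / 133.322 mmHg = 11.38 mmHg


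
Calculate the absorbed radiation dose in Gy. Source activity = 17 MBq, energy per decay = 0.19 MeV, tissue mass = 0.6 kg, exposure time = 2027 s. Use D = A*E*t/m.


A = 17 MBq = 1.7000e+07 Bq
E = 0.19 MeV = 3.0438e-14 J
D = A*E*t/m = 1.7000e+07*3.0438e-14*2027/0.6
D = 0.001748 Gy


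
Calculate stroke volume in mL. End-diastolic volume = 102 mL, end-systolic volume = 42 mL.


SV = EDV - ESV
SV = 102 - 42
SV = 60 mL


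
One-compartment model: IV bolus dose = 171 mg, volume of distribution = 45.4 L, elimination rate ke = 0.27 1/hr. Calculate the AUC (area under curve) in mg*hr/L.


C0 = Dose/Vd = 171/45.4 = 3.76652 mg/L
AUC = C0/ke = 3.76652/0.27
AUC = 13.95 mg*hr/L


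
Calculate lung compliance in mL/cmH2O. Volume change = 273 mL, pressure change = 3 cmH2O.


C = dV / dP
C = 273 / 3
C = 91 mL/cmH2O


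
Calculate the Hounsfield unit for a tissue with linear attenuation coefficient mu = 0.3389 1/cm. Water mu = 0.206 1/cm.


HU = ((mu_tissue - mu_water) / mu_water) * 1000
HU = ((0.3389 - 0.206) / 0.206) * 1000
HU = 645.1


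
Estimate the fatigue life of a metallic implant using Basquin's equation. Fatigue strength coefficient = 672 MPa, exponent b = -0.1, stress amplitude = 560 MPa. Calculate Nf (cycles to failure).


sigma_a = sigma_f' * (2Nf)^b
2Nf = (sigma_a/sigma_f')^(1/b)
2Nf = (560/672)^(1/-0.1)
2Nf = 6.1917364
Nf = 3.096


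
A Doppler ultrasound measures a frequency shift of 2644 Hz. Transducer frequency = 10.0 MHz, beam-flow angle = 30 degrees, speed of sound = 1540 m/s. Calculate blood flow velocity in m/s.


v = fd * c / (2 * f0 * cos(theta))
v = 2644 * 1540 / (2 * 1.0000e+07 * cos(30))
v = 0.2351 m/s


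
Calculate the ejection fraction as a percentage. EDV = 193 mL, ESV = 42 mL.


SV = EDV - ESV = 193 - 42 = 151 mL
EF = SV/EDV * 100 = 151/193 * 100
EF = 78.24%


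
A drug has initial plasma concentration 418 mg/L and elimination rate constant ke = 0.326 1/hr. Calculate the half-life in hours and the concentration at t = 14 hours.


t_half = ln(2) / ke = 0.693147 / 0.326 = 2.126 hr
C(t) = C0 * exp(-ke*t) = 418 * exp(-0.326*14)
C(14) = 4.356 mg/L


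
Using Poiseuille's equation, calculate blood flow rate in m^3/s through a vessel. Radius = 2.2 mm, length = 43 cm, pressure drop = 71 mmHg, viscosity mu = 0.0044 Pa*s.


Q = pi*r^4*dP / (8*mu*L)
r = 0.0022 m, L = 0.43 m
dP = 71 mmHg = 9465.862 Pa
Q = 4.6025e-05 m^3/s


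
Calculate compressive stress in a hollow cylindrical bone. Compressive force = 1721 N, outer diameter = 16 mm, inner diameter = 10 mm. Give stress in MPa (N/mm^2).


A = pi*(r_o^2 - r_i^2)
r_o = 8 mm, r_i = 5 mm
A = 122.522 mm^2
sigma = F/A = 1721 / 122.522
sigma = 14.05 MPa


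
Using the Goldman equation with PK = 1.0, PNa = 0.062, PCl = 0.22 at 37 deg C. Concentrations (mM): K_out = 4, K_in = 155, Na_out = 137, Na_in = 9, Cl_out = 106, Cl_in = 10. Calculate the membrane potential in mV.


Vm = (RT/F)*ln((PK*Ko + PNa*Nao + PCl*Cli)/(PK*Ki + PNa*Nai + PCl*Clo))
Numer = 14.694, Denom = 178.878
Vm = -66.79 mV
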